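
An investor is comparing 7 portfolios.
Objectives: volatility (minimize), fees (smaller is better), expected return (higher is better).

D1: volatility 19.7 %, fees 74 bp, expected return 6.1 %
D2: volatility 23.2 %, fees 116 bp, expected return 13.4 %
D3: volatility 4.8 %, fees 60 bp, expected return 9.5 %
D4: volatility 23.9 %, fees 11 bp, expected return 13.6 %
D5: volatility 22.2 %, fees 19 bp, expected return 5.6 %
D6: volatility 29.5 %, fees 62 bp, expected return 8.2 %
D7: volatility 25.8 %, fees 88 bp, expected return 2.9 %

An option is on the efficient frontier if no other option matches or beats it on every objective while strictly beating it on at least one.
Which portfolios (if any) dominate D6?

D3, D4

D3: volatility 4.8≤29.5, fees 60≤62, expected return 9.5≥8.2 — dominates D6.
D4: volatility 23.9≤29.5, fees 11≤62, expected return 13.6≥8.2 — dominates D6.
Others (D1, D2, D5, D7) are each worse than D6 on at least one objective.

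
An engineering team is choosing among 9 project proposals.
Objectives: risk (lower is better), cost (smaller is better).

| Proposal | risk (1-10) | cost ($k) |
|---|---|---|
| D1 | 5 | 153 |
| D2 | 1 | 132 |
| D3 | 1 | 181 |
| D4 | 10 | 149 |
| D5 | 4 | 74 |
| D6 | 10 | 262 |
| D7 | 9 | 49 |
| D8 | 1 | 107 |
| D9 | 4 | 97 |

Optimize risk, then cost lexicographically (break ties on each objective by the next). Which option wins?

D8

First minimize risk: best is 1, kept {D2, D3, D8}.
Then minimize cost: best is 107, kept {D8}.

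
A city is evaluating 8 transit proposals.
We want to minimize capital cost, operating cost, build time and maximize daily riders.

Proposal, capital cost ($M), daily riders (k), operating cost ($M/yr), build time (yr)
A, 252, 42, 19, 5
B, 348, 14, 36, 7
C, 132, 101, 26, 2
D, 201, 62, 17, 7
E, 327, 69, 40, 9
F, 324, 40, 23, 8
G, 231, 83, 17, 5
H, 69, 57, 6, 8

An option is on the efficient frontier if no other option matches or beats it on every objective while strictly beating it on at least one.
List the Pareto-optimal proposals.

C, D, G, H

A: dominated by G (capital cost 231≤252, daily riders 83≥42, operating cost 17≤19, build time 5≤5).
B: dominated by A (capital cost 252≤348, daily riders 42≥14, operating cost 19≤36, build time 5≤7).
C: not dominated (best daily riders).
D: not dominated.
E: dominated by C (capital cost 132≤327, daily riders 101≥69, operating cost 26≤40, build time 2≤9).
F: dominated by A (capital cost 252≤324, daily riders 42≥40, operating cost 19≤23, build time 5≤8).
G: not dominated.
H: not dominated (best capital cost).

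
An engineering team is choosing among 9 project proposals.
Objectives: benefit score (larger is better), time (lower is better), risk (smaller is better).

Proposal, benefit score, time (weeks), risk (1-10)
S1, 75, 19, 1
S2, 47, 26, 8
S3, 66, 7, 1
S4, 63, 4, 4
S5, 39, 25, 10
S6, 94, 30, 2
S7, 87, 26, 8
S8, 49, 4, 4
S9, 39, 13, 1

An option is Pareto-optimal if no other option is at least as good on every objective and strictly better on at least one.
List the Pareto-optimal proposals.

S1, S3, S4, S6, S7

S1: not dominated.
S2: dominated by S1 (benefit score 75≥47, time 19≤26, risk 1≤8).
S3: not dominated.
S4: not dominated.
S5: dominated by S1 (benefit score 75≥39, time 19≤25, risk 1≤10).
S6: not dominated (best benefit score).
S7: not dominated.
S8: dominated by S4 (benefit score 63≥49, time 4≤4, risk 4≤4).
S9: dominated by S3 (benefit score 66≥39, time 7≤13, risk 1≤1).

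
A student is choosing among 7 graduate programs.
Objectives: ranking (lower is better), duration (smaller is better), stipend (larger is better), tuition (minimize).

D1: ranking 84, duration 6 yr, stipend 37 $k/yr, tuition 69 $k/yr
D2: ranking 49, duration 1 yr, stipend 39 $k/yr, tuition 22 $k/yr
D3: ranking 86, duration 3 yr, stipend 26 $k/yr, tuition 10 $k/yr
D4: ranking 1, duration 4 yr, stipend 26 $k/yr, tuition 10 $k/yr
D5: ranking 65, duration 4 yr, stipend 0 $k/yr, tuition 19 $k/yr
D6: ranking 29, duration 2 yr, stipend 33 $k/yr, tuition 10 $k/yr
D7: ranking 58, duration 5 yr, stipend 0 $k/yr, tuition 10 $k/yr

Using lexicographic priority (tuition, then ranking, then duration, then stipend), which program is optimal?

First minimize tuition: best is 10, kept {D3, D4, D6, D7}.
Then minimize ranking: best is 1, kept {D4}.

D4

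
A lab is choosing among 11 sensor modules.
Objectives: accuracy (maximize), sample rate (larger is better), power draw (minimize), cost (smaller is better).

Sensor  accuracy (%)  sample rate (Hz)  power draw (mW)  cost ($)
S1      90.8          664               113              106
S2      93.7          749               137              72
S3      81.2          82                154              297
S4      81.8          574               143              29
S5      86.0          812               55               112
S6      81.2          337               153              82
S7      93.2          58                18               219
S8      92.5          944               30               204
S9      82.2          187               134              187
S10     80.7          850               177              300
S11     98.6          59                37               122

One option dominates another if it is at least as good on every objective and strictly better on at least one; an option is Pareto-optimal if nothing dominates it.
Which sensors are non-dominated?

S1, S2, S4, S5, S7, S8, S11

S1: not dominated.
S2: not dominated.
S3: dominated by S1 (accuracy 90.8≥81.2, sample rate 664≥82, power draw 113≤154, cost 106≤297).
S4: not dominated (best cost).
S5: not dominated.
S6: dominated by S2 (accuracy 93.7≥81.2, sample rate 749≥337, power draw 137≤153, cost 72≤82).
S7: not dominated (best power draw).
S8: not dominated (best sample rate).
S9: dominated by S1 (accuracy 90.8≥82.2, sample rate 664≥187, power draw 113≤134, cost 106≤187).
S10: dominated by S8 (accuracy 92.5≥80.7, sample rate 944≥850, power draw 30≤177, cost 204≤300).
S11: not dominated (best accuracy).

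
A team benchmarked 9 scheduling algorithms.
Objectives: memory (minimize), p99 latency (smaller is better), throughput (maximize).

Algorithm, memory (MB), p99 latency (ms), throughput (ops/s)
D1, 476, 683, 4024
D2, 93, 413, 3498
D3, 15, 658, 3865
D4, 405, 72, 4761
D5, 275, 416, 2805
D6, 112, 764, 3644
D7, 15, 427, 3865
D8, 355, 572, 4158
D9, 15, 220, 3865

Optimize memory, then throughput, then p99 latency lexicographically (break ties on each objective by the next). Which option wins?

D9

First minimize memory: best is 15, kept {D3, D7, D9}.
Then maximize throughput: best is 3865, kept {D3, D7, D9}.
Then minimize p99 latency: best is 220, kept {D9}.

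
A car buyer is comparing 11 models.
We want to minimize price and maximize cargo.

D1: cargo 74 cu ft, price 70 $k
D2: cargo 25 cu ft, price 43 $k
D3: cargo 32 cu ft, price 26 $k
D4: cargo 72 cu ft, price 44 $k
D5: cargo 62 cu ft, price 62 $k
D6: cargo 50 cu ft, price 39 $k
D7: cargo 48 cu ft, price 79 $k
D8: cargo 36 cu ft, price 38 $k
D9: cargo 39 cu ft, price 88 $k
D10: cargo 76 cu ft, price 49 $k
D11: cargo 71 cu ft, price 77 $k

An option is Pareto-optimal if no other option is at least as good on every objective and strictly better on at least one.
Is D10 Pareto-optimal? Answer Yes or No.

Yes

D1: worse on cargo (74 vs 76).
D2: worse on cargo (25 vs 76).
D3: worse on cargo (32 vs 76).
D4: worse on cargo (72 vs 76).
D5: worse on cargo (62 vs 76).
D6: worse on cargo (50 vs 76).
D7: worse on cargo (48 vs 76).
D8: worse on cargo (36 vs 76).
D9: worse on cargo (39 vs 76).
D11: worse on cargo (71 vs 76).
No option is at least as good as D10 on every objective and strictly better on one.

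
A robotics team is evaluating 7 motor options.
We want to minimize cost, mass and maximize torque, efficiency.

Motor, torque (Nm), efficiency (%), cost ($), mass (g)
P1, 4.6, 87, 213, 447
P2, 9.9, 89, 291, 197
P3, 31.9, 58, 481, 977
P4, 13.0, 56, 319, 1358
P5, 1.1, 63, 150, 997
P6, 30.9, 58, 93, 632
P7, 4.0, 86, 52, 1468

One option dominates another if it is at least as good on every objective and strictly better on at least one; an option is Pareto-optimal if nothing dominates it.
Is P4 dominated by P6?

P6 vs P4: torque 30.9≥13.0, efficiency 58≥56, cost 93≤319, mass 632≤1358 — P6 is at least as good on every objective with at least one strict improvement.

Yes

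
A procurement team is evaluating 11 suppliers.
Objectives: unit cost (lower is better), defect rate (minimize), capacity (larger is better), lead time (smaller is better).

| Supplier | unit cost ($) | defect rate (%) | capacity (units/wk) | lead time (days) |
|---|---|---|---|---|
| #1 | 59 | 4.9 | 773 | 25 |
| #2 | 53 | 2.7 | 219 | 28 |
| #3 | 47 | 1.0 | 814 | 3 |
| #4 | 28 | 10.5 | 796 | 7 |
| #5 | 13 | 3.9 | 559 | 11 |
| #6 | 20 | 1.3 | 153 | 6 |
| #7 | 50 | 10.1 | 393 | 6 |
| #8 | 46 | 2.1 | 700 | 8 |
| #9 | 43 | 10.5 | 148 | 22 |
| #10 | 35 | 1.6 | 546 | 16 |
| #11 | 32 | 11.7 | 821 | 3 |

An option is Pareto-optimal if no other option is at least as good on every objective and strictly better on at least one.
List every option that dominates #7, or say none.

#3

#3: unit cost 47≤50, defect rate 1.0≤10.1, capacity 814≥393, lead time 3≤6 — dominates #7.
Others (#1, #2, #4, #5, #6, #8, #9, #10, #11) are each worse than #7 on at least one objective.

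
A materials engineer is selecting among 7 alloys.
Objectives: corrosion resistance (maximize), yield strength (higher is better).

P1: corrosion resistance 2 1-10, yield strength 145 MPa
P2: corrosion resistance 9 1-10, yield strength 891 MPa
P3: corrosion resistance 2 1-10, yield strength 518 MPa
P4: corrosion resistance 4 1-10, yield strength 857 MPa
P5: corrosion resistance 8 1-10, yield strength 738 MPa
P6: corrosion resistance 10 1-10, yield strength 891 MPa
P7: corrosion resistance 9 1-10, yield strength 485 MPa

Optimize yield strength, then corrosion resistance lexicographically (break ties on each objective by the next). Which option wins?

First maximize yield strength: best is 891, kept {P2, P6}.
Then maximize corrosion resistance: best is 10, kept {P6}.

P6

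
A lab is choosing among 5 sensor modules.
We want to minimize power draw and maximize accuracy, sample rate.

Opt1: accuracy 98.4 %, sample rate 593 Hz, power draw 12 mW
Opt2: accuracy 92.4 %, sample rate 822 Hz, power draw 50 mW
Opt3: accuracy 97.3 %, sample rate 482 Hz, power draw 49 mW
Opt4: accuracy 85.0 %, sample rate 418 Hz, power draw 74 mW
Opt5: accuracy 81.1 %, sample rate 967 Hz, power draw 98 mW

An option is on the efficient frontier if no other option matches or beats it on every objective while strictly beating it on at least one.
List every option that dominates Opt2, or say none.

none

Opt1: worse on sample rate (593 vs 822).
Opt3: worse on sample rate (482 vs 822).
Opt4: worse on accuracy (85.0 vs 92.4).
Opt5: worse on accuracy (81.1 vs 92.4).
No option dominates Opt2.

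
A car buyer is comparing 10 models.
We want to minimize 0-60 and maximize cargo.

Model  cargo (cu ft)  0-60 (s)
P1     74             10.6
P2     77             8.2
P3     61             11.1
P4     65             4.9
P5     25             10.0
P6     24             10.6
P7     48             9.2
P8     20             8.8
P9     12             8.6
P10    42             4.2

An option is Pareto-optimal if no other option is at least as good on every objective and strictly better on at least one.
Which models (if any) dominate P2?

none

P1: worse on cargo (74 vs 77).
P3: worse on cargo (61 vs 77).
P4: worse on cargo (65 vs 77).
P5: worse on cargo (25 vs 77).
P6: worse on cargo (24 vs 77).
P7: worse on cargo (48 vs 77).
P8: worse on cargo (20 vs 77).
P9: worse on cargo (12 vs 77).
P10: worse on cargo (42 vs 77).
No option dominates P2.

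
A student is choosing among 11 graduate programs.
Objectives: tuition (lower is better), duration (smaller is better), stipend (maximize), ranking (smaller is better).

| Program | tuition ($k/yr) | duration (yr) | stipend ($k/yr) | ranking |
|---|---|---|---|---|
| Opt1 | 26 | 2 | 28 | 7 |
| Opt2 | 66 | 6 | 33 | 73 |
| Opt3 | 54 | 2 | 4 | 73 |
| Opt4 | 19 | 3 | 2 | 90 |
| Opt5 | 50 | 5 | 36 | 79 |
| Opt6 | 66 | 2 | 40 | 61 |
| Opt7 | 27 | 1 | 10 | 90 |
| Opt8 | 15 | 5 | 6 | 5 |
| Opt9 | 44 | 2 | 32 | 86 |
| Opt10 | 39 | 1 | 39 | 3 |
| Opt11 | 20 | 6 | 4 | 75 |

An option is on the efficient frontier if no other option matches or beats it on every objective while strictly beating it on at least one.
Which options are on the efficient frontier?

Opt1: not dominated.
Opt2: dominated by Opt6 (tuition 66≤66, duration 2≤6, stipend 40≥33, ranking 61≤73).
Opt3: dominated by Opt1 (tuition 26≤54, duration 2≤2, stipend 28≥4, ranking 7≤73).
Opt4: not dominated.
Opt5: dominated by Opt10 (tuition 39≤50, duration 1≤5, stipend 39≥36, ranking 3≤79).
Opt6: not dominated (best stipend).
Opt7: not dominated.
Opt8: not dominated (best tuition).
Opt9: dominated by Opt10 (tuition 39≤44, duration 1≤2, stipend 39≥32, ranking 3≤86).
Opt10: not dominated (best ranking).
Opt11: dominated by Opt8 (tuition 15≤20, duration 5≤6, stipend 6≥4, ranking 5≤75).

Opt1, Opt4, Opt6, Opt7, Opt8, Opt10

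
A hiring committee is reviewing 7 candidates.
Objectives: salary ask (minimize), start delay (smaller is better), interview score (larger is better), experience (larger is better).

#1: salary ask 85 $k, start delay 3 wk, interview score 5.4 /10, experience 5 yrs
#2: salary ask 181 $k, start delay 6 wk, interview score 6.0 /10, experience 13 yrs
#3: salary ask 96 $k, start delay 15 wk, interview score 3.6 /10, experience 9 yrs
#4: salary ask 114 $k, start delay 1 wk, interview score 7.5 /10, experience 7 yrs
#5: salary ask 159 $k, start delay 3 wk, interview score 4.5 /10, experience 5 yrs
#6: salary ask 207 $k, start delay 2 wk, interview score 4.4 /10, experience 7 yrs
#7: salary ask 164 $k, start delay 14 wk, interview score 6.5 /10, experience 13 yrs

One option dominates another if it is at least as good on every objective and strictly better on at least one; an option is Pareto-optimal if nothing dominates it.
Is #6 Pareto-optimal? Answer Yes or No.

#4 vs #6: salary ask 114≤207, start delay 1≤2, interview score 7.5≥4.4, experience 7≥7 — #4 is at least as good on every objective and strictly better on at least one, so #4 dominates #6.

No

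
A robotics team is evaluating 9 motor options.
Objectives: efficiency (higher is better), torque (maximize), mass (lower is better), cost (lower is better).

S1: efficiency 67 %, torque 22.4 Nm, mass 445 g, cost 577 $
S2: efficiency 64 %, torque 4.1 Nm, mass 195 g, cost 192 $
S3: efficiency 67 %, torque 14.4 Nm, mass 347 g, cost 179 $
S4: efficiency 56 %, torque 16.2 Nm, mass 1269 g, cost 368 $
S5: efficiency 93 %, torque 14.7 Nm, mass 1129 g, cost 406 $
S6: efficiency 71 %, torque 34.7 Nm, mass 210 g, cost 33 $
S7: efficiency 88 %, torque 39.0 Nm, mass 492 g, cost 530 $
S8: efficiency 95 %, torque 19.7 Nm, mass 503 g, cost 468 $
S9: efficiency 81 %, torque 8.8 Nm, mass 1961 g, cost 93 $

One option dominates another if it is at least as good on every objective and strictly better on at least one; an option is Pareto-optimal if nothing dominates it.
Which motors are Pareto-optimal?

S2, S5, S6, S7, S8, S9

S1: dominated by S6 (efficiency 71≥67, torque 34.7≥22.4, mass 210≤445, cost 33≤577).
S2: not dominated (best mass).
S3: dominated by S6 (efficiency 71≥67, torque 34.7≥14.4, mass 210≤347, cost 33≤179).
S4: dominated by S6 (efficiency 71≥56, torque 34.7≥16.2, mass 210≤1269, cost 33≤368).
S5: not dominated.
S6: not dominated (best cost).
S7: not dominated (best torque).
S8: not dominated (best efficiency).
S9: not dominated.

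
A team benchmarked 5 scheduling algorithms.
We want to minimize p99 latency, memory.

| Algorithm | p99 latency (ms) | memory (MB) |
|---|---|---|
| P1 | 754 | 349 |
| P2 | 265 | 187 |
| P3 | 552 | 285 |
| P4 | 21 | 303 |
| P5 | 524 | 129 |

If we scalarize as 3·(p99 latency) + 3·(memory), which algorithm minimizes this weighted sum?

P4

P1: 3·754 + 3·349 = 3309
P2: 3·265 + 3·187 = 1356
P3: 3·552 + 3·285 = 2511
P4: 3·21 + 3·303 = 972
P5: 3·524 + 3·129 = 1959
Lowest: P4 at 972.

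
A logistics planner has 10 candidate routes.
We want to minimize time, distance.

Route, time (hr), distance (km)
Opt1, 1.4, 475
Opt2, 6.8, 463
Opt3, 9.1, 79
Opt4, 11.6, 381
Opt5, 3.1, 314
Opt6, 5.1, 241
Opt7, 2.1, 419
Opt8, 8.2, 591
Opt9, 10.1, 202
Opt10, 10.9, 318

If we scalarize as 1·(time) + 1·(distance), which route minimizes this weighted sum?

Opt3

Opt1: 1·1.4 + 1·475 = 476.4
Opt2: 1·6.8 + 1·463 = 469.8
Opt3: 1·9.1 + 1·79 = 88.1
Opt4: 1·11.6 + 1·381 = 392.6
Opt5: 1·3.1 + 1·314 = 317.1
Opt6: 1·5.1 + 1·241 = 246.1
Opt7: 1·2.1 + 1·419 = 421.1
Opt8: 1·8.2 + 1·591 = 599.2
Opt9: 1·10.1 + 1·202 = 212.1
Opt10: 1·10.9 + 1·318 = 328.9
Lowest: Opt3 at 88.1.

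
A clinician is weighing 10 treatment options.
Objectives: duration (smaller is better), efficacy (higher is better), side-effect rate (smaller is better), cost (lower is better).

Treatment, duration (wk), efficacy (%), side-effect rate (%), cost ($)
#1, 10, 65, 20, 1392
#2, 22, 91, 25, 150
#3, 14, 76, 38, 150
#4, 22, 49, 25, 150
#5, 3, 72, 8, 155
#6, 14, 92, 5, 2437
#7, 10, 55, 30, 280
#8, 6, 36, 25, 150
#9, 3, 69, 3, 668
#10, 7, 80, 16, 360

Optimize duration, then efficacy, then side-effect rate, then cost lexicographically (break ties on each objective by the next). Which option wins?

First minimize duration: best is 3, kept {#5, #9}.
Then maximize efficacy: best is 72, kept {#5}.

#5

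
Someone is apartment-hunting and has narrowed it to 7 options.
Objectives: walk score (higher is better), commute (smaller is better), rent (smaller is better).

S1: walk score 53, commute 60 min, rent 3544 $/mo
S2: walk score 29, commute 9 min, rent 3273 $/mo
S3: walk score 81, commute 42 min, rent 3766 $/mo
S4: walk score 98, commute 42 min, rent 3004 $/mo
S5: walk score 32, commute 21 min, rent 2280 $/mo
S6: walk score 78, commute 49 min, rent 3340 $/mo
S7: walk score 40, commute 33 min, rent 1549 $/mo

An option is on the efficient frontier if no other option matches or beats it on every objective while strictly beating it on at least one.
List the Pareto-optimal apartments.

S2, S4, S5, S7

S1: dominated by S4 (walk score 98≥53, commute 42≤60, rent 3004≤3544).
S2: not dominated (best commute).
S3: dominated by S4 (walk score 98≥81, commute 42≤42, rent 3004≤3766).
S4: not dominated (best walk score).
S5: not dominated.
S6: dominated by S4 (walk score 98≥78, commute 42≤49, rent 3004≤3340).
S7: not dominated (best rent).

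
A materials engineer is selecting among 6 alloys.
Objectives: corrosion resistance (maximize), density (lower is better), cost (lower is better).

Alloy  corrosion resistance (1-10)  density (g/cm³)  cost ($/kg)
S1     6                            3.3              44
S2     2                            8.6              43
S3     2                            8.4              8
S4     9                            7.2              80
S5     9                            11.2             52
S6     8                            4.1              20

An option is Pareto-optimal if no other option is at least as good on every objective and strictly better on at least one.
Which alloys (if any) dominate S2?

S3: corrosion resistance 2≥2, density 8.4≤8.6, cost 8≤43 — dominates S2.
S6: corrosion resistance 8≥2, density 4.1≤8.6, cost 20≤43 — dominates S2.
Others (S1, S4, S5) are each worse than S2 on at least one objective.

S3, S6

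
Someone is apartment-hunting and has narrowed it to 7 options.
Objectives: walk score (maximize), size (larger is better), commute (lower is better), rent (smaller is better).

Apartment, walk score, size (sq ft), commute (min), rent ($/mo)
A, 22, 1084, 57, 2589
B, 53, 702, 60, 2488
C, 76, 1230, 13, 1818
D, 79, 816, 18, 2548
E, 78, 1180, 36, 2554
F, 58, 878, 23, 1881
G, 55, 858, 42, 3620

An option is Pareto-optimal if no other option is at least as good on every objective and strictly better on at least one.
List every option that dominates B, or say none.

C: walk score 76≥53, size 1230≥702, commute 13≤60, rent 1818≤2488 — dominates B.
F: walk score 58≥53, size 878≥702, commute 23≤60, rent 1881≤2488 — dominates B.
Others (A, D, E, G) are each worse than B on at least one objective.

C, F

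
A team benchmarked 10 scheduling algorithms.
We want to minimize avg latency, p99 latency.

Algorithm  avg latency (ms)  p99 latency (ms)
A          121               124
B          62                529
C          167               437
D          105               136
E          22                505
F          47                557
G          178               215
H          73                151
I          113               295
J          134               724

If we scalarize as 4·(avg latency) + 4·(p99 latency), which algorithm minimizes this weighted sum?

A: 4·121 + 4·124 = 980
B: 4·62 + 4·529 = 2364
C: 4·167 + 4·437 = 2416
D: 4·105 + 4·136 = 964
E: 4·22 + 4·505 = 2108
F: 4·47 + 4·557 = 2416
G: 4·178 + 4·215 = 1572
H: 4·73 + 4·151 = 896
I: 4·113 + 4·295 = 1632
J: 4·134 + 4·724 = 3432
Lowest: H at 896.

H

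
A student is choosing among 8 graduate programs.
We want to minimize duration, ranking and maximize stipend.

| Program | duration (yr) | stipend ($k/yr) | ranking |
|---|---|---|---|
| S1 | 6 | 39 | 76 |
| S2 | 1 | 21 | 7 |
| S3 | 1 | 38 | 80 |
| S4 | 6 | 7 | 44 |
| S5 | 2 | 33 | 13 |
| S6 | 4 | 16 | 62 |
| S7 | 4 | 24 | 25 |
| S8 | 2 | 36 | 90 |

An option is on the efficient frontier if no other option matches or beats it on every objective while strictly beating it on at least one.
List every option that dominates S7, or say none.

S5: duration 2≤4, stipend 33≥24, ranking 13≤25 — dominates S7.
Others (S1, S2, S3, S4, S6, S8) are each worse than S7 on at least one objective.

S5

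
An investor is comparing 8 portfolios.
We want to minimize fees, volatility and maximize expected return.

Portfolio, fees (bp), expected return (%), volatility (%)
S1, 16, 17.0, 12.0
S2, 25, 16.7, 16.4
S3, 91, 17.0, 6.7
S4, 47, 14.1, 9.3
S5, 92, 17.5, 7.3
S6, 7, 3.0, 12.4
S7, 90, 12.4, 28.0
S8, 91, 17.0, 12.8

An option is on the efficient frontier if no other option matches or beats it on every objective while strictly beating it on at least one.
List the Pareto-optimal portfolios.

S1, S3, S4, S5, S6

S1: not dominated.
S2: dominated by S1 (fees 16≤25, expected return 17.0≥16.7, volatility 12.0≤16.4).
S3: not dominated (best volatility).
S4: not dominated.
S5: not dominated (best expected return).
S6: not dominated (best fees).
S7: dominated by S1 (fees 16≤90, expected return 17.0≥12.4, volatility 12.0≤28.0).
S8: dominated by S1 (fees 16≤91, expected return 17.0≥17.0, volatility 12.0≤12.8).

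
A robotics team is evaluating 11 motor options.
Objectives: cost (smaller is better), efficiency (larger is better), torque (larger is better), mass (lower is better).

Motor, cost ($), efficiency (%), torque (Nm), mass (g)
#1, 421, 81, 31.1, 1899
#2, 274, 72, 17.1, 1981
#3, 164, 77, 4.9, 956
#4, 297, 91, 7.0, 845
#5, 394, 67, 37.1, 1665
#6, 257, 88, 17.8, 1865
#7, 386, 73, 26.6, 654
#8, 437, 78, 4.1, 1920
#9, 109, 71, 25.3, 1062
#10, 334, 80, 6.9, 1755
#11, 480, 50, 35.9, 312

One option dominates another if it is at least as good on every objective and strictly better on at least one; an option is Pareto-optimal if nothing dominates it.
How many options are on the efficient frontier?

#1: not dominated.
#2: dominated by #6 (cost 257≤274, efficiency 88≥72, torque 17.8≥17.1, mass 1865≤1981).
#3: not dominated.
#4: not dominated (best efficiency).
#5: not dominated (best torque).
#6: not dominated.
#7: not dominated.
#8: dominated by #1 (cost 421≤437, efficiency 81≥78, torque 31.1≥4.1, mass 1899≤1920).
#9: not dominated (best cost).
#10: dominated by #4 (cost 297≤334, efficiency 91≥80, torque 7.0≥6.9, mass 845≤1755).
#11: not dominated (best mass).
Pareto-optimal: #1, #3, #4, #5, #6, #7, #9, #11 → 8.

8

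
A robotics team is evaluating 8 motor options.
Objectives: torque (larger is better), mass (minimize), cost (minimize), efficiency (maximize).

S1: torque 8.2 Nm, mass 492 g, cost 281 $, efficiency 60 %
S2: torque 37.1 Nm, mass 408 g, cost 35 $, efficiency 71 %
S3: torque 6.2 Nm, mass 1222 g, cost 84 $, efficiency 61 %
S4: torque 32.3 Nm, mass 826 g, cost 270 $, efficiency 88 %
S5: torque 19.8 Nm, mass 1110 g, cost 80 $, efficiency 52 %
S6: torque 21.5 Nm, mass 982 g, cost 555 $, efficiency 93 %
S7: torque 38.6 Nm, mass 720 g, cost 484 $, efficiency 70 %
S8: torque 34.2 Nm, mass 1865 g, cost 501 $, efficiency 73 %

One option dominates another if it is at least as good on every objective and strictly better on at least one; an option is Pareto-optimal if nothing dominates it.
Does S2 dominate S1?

S2 vs S1: torque 37.1≥8.2, mass 408≤492, cost 35≤281, efficiency 71≥60 — S2 is at least as good on every objective with at least one strict improvement.

Yes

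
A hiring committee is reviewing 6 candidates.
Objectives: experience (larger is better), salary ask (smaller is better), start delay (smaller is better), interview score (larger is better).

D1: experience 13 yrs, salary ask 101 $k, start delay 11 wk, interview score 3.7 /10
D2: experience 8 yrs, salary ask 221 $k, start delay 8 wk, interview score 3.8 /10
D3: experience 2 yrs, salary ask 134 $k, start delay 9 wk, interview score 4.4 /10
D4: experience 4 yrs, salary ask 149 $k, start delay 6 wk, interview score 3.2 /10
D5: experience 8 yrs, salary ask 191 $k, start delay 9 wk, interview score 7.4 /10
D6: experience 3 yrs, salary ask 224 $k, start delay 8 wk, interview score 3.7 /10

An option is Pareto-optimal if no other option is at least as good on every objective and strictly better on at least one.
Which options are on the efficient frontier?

D1: not dominated (best experience).
D2: not dominated.
D3: not dominated.
D4: not dominated (best start delay).
D5: not dominated (best interview score).
D6: dominated by D2 (experience 8≥3, salary ask 221≤224, start delay 8≤8, interview score 3.8≥3.7).

D1, D2, D3, D4, D5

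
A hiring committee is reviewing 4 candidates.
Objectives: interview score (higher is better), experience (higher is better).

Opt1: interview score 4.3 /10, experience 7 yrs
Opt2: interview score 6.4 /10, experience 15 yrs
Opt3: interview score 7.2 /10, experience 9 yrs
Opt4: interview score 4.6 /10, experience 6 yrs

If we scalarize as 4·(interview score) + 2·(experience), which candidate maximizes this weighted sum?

Opt2

Opt1: 4·4.3 + 2·7 = 31.2
Opt2: 4·6.4 + 2·15 = 55.6
Opt3: 4·7.2 + 2·9 = 46.8
Opt4: 4·4.6 + 2·6 = 30.4
Highest: Opt2 at 55.6.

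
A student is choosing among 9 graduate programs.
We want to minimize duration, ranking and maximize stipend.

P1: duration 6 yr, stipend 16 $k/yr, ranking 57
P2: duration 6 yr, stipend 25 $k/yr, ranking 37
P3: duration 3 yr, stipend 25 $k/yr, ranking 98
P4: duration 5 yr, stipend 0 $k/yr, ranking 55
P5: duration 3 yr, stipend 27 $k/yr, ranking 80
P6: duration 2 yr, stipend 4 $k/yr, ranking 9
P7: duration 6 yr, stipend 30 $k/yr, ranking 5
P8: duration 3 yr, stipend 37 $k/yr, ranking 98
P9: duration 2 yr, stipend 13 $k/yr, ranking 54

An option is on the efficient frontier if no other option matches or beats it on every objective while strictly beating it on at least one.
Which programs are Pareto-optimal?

P1: dominated by P2 (duration 6≤6, stipend 25≥16, ranking 37≤57).
P2: dominated by P7 (duration 6≤6, stipend 30≥25, ranking 5≤37).
P3: dominated by P5 (duration 3≤3, stipend 27≥25, ranking 80≤98).
P4: dominated by P6 (duration 2≤5, stipend 4≥0, ranking 9≤55).
P5: not dominated.
P6: not dominated.
P7: not dominated (best ranking).
P8: not dominated (best stipend).
P9: not dominated.

P5, P6, P7, P8, P9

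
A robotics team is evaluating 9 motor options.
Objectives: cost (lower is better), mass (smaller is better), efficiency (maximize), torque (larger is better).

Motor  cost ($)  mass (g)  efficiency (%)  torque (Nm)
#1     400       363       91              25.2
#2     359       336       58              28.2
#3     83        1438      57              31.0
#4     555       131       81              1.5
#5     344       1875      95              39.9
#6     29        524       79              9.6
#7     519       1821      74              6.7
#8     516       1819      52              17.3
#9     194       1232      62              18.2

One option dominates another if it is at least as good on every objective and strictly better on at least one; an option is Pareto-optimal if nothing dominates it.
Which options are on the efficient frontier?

#1, #2, #3, #4, #5, #6, #9

#1: not dominated.
#2: not dominated.
#3: not dominated.
#4: not dominated (best mass).
#5: not dominated (best efficiency).
#6: not dominated (best cost).
#7: dominated by #1 (cost 400≤519, mass 363≤1821, efficiency 91≥74, torque 25.2≥6.7).
#8: dominated by #1 (cost 400≤516, mass 363≤1819, efficiency 91≥52, torque 25.2≥17.3).
#9: not dominated.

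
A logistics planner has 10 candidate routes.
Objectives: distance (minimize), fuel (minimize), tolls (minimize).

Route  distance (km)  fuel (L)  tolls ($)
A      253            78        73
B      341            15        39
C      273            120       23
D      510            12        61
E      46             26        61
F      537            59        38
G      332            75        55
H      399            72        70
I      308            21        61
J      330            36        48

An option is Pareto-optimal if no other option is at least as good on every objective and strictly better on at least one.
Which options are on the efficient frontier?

B, C, D, E, F, I, J

A: dominated by E (distance 46≤253, fuel 26≤78, tolls 61≤73).
B: not dominated.
C: not dominated (best tolls).
D: not dominated (best fuel).
E: not dominated (best distance).
F: not dominated.
G: dominated by J (distance 330≤332, fuel 36≤75, tolls 48≤55).
H: dominated by B (distance 341≤399, fuel 15≤72, tolls 39≤70).
I: not dominated.
J: not dominated.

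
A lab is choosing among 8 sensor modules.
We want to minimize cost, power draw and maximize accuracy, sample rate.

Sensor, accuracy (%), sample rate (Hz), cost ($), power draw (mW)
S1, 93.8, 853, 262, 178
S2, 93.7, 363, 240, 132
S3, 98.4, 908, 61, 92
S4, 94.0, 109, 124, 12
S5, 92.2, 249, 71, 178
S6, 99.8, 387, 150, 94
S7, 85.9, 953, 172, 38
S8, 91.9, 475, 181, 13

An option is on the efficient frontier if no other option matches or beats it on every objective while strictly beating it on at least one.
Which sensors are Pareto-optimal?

S3, S4, S6, S7, S8

S1: dominated by S3 (accuracy 98.4≥93.8, sample rate 908≥853, cost 61≤262, power draw 92≤178).
S2: dominated by S3 (accuracy 98.4≥93.7, sample rate 908≥363, cost 61≤240, power draw 92≤132).
S3: not dominated (best cost).
S4: not dominated (best power draw).
S5: dominated by S3 (accuracy 98.4≥92.2, sample rate 908≥249, cost 61≤71, power draw 92≤178).
S6: not dominated (best accuracy).
S7: not dominated (best sample rate).
S8: not dominated.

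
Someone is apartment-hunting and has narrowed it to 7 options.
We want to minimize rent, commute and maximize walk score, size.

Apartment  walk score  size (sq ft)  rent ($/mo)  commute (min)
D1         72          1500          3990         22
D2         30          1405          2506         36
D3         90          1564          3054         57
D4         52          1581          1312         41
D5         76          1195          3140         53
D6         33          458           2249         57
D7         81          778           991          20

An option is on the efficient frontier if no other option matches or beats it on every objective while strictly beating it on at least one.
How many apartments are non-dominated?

6

D1: not dominated.
D2: not dominated.
D3: not dominated (best walk score).
D4: not dominated (best size).
D5: not dominated.
D6: dominated by D4 (walk score 52≥33, size 1581≥458, rent 1312≤2249, commute 41≤57).
D7: not dominated (best rent).
Pareto-optimal: D1, D2, D3, D4, D5, D7 → 6.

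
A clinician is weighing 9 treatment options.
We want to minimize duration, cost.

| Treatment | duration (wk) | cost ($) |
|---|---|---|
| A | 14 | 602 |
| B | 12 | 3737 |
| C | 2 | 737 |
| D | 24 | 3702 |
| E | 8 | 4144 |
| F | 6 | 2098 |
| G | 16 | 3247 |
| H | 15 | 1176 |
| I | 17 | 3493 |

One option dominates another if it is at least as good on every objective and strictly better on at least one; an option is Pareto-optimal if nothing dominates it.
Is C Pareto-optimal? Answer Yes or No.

Yes

A: worse on duration (14 vs 2).
B: worse on duration (12 vs 2).
D: worse on duration (24 vs 2).
E: worse on duration (8 vs 2).
F: worse on duration (6 vs 2).
G: worse on duration (16 vs 2).
H: worse on duration (15 vs 2).
I: worse on duration (17 vs 2).
No option is at least as good as C on every objective and strictly better on one.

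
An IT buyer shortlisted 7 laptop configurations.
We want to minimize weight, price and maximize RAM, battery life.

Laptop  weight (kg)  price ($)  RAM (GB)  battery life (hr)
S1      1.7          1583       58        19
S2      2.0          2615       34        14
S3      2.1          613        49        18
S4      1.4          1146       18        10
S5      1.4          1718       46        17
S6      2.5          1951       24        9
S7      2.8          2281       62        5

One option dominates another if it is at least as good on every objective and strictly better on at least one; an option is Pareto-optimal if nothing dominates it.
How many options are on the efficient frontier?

S1: not dominated (best battery life).
S2: dominated by S1 (weight 1.7≤2.0, price 1583≤2615, RAM 58≥34, battery life 19≥14).
S3: not dominated (best price).
S4: not dominated.
S5: not dominated.
S6: dominated by S1 (weight 1.7≤2.5, price 1583≤1951, RAM 58≥24, battery life 19≥9).
S7: not dominated (best RAM).
Pareto-optimal: S1, S3, S4, S5, S7 → 5.

5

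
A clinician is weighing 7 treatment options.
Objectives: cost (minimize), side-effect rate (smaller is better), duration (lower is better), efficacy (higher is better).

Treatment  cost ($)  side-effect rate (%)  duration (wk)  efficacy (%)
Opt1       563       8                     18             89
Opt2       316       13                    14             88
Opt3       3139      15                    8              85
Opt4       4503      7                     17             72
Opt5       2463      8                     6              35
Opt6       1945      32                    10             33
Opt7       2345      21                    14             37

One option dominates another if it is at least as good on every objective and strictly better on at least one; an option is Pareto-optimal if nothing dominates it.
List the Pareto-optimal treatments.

Opt1: not dominated (best efficacy).
Opt2: not dominated (best cost).
Opt3: not dominated.
Opt4: not dominated (best side-effect rate).
Opt5: not dominated (best duration).
Opt6: not dominated.
Opt7: dominated by Opt2 (cost 316≤2345, side-effect rate 13≤21, duration 14≤14, efficacy 88≥37).

Opt1, Opt2, Opt3, Opt4, Opt5, Opt6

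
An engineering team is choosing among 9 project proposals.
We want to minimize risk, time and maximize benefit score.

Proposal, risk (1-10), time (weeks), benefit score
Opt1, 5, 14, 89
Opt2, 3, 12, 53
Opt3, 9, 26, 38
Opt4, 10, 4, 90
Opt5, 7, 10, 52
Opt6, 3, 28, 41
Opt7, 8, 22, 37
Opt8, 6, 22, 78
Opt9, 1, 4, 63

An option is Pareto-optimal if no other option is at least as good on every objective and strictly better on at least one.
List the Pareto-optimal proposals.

Opt1, Opt4, Opt9

Opt1: not dominated.
Opt2: dominated by Opt9 (risk 1≤3, time 4≤12, benefit score 63≥53).
Opt3: dominated by Opt1 (risk 5≤9, time 14≤26, benefit score 89≥38).
Opt4: not dominated (best benefit score).
Opt5: dominated by Opt9 (risk 1≤7, time 4≤10, benefit score 63≥52).
Opt6: dominated by Opt2 (risk 3≤3, time 12≤28, benefit score 53≥41).
Opt7: dominated by Opt1 (risk 5≤8, time 14≤22, benefit score 89≥37).
Opt8: dominated by Opt1 (risk 5≤6, time 14≤22, benefit score 89≥78).
Opt9: not dominated (best risk).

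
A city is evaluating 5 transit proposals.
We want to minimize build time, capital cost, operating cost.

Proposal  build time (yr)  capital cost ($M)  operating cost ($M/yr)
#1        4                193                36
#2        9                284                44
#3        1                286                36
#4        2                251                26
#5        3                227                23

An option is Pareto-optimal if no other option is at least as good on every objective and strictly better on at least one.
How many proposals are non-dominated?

4

#1: not dominated (best capital cost).
#2: dominated by #1 (build time 4≤9, capital cost 193≤284, operating cost 36≤44).
#3: not dominated (best build time).
#4: not dominated.
#5: not dominated (best operating cost).
Pareto-optimal: #1, #3, #4, #5 → 4.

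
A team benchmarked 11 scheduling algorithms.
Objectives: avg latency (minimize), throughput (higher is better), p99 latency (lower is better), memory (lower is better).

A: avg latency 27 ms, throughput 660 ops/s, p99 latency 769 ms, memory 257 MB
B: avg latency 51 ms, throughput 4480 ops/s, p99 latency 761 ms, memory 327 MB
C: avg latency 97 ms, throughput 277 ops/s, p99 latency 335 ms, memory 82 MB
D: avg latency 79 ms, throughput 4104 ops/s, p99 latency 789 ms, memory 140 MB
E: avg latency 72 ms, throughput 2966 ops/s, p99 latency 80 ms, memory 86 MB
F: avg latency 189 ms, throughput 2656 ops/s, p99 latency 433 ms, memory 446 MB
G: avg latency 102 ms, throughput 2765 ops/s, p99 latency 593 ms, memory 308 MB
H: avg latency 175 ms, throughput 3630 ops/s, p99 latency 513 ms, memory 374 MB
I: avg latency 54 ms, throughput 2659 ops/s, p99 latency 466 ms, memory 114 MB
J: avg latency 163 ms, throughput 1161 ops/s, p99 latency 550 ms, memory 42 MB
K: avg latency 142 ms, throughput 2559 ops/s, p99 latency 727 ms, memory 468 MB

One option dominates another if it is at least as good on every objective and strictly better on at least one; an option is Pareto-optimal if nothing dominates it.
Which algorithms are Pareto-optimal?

A, B, C, D, E, H, I, J

A: not dominated (best avg latency).
B: not dominated (best throughput).
C: not dominated.
D: not dominated.
E: not dominated (best p99 latency).
F: dominated by E (avg latency 72≤189, throughput 2966≥2656, p99 latency 80≤433, memory 86≤446).
G: dominated by E (avg latency 72≤102, throughput 2966≥2765, p99 latency 80≤593, memory 86≤308).
H: not dominated.
I: not dominated.
J: not dominated (best memory).
K: dominated by E (avg latency 72≤142, throughput 2966≥2559, p99 latency 80≤727, memory 86≤468).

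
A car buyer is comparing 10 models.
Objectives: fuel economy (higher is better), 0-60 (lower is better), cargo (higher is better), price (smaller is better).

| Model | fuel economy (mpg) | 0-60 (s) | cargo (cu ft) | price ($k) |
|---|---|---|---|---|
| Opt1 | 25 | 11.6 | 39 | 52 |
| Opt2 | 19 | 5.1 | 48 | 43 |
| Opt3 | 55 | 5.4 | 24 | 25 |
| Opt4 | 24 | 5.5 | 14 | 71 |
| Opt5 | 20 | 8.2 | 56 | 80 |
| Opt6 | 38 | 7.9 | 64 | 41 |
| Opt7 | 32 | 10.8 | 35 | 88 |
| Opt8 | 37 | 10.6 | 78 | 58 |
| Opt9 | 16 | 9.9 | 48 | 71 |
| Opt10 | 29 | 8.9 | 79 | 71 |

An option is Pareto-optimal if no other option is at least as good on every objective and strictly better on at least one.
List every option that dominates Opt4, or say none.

Opt3: fuel economy 55≥24, 0-60 5.4≤5.5, cargo 24≥14, price 25≤71 — dominates Opt4.
Others (Opt1, Opt2, Opt5, Opt6, Opt7, Opt8, Opt9, Opt10) are each worse than Opt4 on at least one objective.

Opt3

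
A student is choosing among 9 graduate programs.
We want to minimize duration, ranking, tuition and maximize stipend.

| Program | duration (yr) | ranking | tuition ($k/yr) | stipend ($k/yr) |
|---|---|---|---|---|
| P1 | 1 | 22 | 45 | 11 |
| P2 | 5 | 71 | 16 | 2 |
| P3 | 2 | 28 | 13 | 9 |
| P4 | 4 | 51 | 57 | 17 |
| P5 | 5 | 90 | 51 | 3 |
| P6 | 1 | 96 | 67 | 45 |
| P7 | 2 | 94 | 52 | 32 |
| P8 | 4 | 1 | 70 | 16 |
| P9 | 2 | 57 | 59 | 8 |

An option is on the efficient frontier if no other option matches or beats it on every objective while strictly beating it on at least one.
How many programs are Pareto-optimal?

6

P1: not dominated.
P2: dominated by P3 (duration 2≤5, ranking 28≤71, tuition 13≤16, stipend 9≥2).
P3: not dominated (best tuition).
P4: not dominated.
P5: dominated by P1 (duration 1≤5, ranking 22≤90, tuition 45≤51, stipend 11≥3).
P6: not dominated (best stipend).
P7: not dominated.
P8: not dominated (best ranking).
P9: dominated by P1 (duration 1≤2, ranking 22≤57, tuition 45≤59, stipend 11≥8).
Pareto-optimal: P1, P3, P4, P6, P7, P8 → 6.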